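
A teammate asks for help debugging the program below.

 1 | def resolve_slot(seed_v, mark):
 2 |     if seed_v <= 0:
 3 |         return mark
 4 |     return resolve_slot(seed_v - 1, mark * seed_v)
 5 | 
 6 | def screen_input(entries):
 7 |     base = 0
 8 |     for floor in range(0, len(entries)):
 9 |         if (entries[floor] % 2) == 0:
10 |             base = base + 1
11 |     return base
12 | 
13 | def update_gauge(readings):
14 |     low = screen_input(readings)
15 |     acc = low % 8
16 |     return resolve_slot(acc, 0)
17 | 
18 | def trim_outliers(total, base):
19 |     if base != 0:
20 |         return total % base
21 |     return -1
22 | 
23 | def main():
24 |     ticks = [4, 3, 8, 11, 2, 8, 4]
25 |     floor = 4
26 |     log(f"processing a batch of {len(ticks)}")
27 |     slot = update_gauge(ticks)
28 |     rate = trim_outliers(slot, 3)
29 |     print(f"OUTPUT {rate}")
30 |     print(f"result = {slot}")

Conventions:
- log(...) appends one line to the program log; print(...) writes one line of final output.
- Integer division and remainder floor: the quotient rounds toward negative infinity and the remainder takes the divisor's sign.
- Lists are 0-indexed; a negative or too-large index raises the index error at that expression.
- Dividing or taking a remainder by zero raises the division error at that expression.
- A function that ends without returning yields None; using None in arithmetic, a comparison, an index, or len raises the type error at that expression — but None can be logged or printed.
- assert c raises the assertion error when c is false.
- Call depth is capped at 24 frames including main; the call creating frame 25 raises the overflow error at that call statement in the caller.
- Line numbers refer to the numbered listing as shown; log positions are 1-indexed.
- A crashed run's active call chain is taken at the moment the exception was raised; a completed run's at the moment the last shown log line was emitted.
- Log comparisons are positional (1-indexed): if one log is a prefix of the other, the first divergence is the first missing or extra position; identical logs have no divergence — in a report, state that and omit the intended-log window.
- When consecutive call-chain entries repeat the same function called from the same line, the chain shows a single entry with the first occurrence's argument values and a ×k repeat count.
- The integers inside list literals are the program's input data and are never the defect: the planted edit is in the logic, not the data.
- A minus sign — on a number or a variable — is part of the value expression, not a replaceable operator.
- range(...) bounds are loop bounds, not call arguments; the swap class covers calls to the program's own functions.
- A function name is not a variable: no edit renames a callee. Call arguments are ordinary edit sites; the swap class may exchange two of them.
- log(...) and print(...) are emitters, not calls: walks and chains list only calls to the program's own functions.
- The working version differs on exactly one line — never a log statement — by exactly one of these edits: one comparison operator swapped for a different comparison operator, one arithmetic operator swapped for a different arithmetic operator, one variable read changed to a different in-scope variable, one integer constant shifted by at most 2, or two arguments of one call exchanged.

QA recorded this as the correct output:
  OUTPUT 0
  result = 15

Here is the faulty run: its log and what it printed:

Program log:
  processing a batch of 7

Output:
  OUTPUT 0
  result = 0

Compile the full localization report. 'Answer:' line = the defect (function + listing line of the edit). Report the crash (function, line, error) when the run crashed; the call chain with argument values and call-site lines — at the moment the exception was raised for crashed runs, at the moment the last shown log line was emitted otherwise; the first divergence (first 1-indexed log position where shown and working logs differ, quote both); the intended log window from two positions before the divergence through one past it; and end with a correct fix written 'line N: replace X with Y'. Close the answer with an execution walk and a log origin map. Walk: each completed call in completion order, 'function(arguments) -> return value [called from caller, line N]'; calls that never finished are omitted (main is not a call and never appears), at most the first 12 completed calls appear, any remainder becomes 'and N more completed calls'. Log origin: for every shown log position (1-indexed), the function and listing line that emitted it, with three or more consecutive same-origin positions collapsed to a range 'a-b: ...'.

Answer: the defect is in resolve_slot at line 4.
Key observation: The logs agree in full; only the final output differs.
Call chain: main.
First divergence: none — the logs agree in full.
Execution walk:
  screen_input([4, 3, 8, 11, 2, 8, 4]) -> 5  [called from update_gauge, line 14]
  resolve_slot(0, 0) -> 0  [called from resolve_slot, line 4]
  resolve_slot(1, 0) -> 0  [called from resolve_slot, line 4]
  resolve_slot(2, 0) -> 0  [called from resolve_slot, line 4]
  resolve_slot(3, 0) -> 0  [called from resolve_slot, line 4]
  resolve_slot(4, 0) -> 0  [called from resolve_slot, line 4]
  resolve_slot(5, 0) -> 0  [called from update_gauge, line 16]
  update_gauge([4, 3, 8, 11, 2, 8, 4]) -> 0  [called from main, line 27]
  trim_outliers(0, 3) -> 0  [called from main, line 28]
Log origins:
  1: logged in main at line 26
A correct fix: line 4: replace `*` with `+`.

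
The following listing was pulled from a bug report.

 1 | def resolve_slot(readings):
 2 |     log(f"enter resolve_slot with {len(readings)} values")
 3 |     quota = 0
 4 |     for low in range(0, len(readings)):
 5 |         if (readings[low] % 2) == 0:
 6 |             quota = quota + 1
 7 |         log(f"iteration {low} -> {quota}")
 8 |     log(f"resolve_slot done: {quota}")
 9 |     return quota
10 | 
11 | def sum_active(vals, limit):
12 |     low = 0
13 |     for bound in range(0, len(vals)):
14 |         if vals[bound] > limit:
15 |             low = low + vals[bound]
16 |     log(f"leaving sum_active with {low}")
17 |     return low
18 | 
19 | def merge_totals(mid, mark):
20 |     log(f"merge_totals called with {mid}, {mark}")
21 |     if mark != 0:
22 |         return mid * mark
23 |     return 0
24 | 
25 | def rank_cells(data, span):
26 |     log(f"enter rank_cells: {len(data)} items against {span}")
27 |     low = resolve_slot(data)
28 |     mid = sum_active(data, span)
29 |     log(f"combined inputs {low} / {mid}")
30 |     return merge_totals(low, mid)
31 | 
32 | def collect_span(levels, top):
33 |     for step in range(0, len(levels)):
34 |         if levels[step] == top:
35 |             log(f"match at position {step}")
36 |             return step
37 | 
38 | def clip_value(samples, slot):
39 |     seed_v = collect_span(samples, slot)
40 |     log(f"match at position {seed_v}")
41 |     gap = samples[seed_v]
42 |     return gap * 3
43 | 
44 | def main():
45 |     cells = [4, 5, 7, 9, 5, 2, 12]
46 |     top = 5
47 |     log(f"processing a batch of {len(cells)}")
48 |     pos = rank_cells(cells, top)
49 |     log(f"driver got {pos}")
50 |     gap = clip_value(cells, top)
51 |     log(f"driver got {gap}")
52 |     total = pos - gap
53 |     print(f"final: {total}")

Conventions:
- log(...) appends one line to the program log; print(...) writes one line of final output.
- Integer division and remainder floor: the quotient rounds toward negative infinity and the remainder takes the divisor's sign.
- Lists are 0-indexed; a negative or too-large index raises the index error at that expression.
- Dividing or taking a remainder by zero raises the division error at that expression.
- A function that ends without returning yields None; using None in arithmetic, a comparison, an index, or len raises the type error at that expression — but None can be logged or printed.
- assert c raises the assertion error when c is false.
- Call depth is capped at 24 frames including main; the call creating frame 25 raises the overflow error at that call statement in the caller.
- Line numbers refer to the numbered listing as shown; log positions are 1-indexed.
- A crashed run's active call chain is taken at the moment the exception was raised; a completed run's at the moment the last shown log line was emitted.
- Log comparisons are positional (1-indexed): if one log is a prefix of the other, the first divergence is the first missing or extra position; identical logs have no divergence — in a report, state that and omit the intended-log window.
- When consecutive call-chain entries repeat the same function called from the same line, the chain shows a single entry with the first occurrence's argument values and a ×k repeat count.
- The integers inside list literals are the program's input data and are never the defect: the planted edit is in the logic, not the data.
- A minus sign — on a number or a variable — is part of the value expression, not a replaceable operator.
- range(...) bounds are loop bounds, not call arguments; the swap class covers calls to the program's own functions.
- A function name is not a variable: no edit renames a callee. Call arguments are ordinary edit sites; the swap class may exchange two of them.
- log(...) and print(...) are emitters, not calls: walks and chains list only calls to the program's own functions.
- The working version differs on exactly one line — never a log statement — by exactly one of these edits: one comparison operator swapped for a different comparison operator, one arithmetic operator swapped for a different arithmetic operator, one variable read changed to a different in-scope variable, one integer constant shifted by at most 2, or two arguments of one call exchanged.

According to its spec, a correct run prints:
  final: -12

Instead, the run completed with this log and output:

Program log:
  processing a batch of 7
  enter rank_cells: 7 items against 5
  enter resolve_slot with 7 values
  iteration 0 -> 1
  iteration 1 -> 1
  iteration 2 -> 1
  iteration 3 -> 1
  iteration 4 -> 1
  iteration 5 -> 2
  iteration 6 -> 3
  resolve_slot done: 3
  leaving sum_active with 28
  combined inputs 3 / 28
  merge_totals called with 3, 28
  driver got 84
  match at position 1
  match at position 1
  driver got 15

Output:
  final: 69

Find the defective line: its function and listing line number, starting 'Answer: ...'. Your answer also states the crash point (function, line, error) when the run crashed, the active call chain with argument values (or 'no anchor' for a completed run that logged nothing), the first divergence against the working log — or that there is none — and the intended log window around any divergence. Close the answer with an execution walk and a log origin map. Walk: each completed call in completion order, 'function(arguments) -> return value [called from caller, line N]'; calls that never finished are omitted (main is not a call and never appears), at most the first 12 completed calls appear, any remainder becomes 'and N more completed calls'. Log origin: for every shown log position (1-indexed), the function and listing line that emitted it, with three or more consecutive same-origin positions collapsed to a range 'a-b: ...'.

Answer: the defect is in merge_totals at line 22.
Key fact: Position 15 is the first bad log line: 'driver got 84' should read 'driver got 3'.
Call chain: main.
First divergence: at position 15 the run shows 'driver got 84' where the working version logs 'driver got 3'.
Intended log window:
  13: combined inputs 3 / 28
  14: merge_totals called with 3, 28
  15: driver got 3
  16: match at position 1
Execution walk:
  resolve_slot([4, 5, 7, 9, 5, 2, 12]) -> 3  [called from rank_cells, line 27]
  sum_active([4, 5, 7, 9, 5, 2, 12], 5) -> 28  [called from rank_cells, line 28]
  merge_totals(3, 28) -> 84  [called from rank_cells, line 30]
  rank_cells([4, 5, 7, 9, 5, 2, 12], 5) -> 84  [called from main, line 48]
  collect_span([4, 5, 7, 9, 5, 2, 12], 5) -> 1  [called from clip_value, line 39]
  clip_value([4, 5, 7, 9, 5, 2, 12], 5) -> 15  [called from main, line 50]
Origin of each log line:
  1 — main, line 47
  2 — rank_cells, line 26
  3 — resolve_slot, line 2
  4-10 — resolve_slot, line 7
  11 — resolve_slot, line 8
  12 — sum_active, line 16
  13 — rank_cells, line 29
  14 — merge_totals, line 20
  15 — main, line 49
  16 — collect_span, line 35
  17 — clip_value, line 40
  18 — main, line 51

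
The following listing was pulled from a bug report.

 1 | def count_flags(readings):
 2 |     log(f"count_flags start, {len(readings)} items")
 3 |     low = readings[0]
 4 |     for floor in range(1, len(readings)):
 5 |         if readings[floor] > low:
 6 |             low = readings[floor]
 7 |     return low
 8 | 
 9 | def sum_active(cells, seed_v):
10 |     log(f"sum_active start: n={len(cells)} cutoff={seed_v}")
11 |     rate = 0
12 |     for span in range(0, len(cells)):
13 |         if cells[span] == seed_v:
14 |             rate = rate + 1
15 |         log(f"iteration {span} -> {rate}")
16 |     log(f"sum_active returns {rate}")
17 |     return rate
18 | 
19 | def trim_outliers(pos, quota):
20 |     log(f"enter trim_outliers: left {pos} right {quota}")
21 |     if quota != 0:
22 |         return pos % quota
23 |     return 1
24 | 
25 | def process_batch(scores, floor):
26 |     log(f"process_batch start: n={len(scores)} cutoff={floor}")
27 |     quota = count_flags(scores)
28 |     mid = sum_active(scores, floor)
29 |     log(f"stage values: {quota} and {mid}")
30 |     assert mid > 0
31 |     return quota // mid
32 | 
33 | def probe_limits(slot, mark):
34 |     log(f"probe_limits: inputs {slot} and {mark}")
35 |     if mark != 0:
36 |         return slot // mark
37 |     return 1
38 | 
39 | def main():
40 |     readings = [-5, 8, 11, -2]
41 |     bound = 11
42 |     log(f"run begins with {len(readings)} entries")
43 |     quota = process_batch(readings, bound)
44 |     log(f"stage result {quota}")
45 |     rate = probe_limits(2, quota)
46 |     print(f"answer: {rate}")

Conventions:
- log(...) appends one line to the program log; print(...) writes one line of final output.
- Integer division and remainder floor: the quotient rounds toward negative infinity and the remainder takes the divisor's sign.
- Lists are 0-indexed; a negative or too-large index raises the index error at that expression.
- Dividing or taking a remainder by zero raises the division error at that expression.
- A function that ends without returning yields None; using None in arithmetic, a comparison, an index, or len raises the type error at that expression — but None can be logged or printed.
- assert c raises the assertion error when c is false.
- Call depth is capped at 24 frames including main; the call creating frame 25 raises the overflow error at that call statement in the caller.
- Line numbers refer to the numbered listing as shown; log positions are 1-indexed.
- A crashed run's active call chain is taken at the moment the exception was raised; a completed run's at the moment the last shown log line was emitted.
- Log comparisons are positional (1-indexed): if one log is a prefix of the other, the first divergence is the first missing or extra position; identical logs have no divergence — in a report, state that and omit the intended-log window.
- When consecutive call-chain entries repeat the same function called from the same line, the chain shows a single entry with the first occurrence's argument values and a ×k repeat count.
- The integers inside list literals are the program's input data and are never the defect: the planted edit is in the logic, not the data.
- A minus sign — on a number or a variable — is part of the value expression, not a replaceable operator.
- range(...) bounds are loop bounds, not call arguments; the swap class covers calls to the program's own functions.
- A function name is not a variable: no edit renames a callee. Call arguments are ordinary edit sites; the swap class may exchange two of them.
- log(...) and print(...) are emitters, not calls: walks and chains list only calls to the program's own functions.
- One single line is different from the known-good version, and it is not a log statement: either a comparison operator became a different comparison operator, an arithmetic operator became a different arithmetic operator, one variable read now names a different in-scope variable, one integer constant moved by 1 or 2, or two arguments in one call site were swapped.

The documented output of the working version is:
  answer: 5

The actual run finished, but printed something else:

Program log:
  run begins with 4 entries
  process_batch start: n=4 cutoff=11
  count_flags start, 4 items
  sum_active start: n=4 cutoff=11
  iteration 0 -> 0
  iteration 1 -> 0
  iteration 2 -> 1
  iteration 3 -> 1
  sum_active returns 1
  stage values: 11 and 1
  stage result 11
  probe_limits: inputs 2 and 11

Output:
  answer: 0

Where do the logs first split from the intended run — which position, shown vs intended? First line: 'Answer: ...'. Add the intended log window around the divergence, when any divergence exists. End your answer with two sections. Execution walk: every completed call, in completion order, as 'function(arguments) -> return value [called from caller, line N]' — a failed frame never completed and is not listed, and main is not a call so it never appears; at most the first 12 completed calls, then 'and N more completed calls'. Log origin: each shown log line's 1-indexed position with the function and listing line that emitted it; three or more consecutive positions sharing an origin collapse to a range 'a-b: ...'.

Answer: at position 12 the run shows 'probe_limits: inputs 2 and 11' where the working version logs 'probe_limits: inputs 11 and 2'.
Intended log window:
  10: stage values: 11 and 1
  11: stage result 11
  12: probe_limits: inputs 11 and 2
Execution walk:
  count_flags([-5, 8, 11, -2]) -> 11  [called from process_batch, line 27]
  sum_active([-5, 8, 11, -2], 11) -> 1  [called from process_batch, line 28]
  process_batch([-5, 8, 11, -2], 11) -> 11  [called from main, line 43]
  probe_limits(2, 11) -> 0  [called from main, line 45]
Log origins:
  1: logged in main at line 42
  2: logged in process_batch at line 26
  3: logged in count_flags at line 2
  4: logged in sum_active at line 10
  5-8: logged in sum_active at line 15
  9: logged in sum_active at line 16
  10: logged in process_batch at line 29
  11: logged in main at line 44
  12: logged in probe_limits at line 34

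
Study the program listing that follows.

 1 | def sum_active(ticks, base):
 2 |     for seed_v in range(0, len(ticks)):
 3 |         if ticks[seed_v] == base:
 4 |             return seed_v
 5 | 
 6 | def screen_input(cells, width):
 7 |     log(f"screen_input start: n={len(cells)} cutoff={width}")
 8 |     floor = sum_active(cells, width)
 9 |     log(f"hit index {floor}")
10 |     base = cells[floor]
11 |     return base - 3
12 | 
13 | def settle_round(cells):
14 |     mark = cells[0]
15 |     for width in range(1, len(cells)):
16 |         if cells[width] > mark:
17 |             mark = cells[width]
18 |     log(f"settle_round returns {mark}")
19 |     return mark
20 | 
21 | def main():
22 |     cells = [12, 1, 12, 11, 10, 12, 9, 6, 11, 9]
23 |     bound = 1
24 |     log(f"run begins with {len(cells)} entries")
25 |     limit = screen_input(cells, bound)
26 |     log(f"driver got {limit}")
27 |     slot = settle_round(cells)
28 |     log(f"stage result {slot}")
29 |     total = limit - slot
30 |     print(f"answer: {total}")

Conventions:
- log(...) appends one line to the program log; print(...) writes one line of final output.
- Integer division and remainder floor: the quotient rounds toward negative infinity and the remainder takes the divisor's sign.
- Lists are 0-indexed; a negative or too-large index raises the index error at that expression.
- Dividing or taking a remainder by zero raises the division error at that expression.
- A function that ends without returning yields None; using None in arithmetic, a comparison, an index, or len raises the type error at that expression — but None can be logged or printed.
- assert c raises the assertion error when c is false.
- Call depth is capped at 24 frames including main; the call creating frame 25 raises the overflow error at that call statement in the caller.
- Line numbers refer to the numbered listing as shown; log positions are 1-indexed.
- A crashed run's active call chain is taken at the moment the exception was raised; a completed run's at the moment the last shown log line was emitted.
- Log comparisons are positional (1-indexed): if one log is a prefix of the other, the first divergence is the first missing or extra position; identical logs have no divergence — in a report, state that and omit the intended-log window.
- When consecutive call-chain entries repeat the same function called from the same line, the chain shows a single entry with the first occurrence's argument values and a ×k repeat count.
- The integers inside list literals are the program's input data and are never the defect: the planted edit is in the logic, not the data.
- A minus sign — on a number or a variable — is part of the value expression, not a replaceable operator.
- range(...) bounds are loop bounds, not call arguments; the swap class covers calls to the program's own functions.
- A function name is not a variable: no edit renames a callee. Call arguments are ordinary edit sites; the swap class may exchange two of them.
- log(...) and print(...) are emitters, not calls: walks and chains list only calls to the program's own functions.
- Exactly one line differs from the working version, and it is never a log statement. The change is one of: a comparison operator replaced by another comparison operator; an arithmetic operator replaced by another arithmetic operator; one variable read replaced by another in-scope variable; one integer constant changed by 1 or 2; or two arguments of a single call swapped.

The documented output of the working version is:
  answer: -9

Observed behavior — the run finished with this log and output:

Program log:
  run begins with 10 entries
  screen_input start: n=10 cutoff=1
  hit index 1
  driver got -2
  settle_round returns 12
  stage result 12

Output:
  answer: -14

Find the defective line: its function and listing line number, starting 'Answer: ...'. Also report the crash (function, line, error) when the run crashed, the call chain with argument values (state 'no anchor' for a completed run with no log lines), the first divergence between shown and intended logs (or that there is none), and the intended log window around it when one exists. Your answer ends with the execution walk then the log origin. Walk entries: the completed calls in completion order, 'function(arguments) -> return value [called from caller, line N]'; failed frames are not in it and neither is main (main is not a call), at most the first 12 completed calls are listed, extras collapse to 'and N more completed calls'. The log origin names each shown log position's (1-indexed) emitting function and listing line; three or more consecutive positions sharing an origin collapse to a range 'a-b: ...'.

Answer: the defect is in screen_input at line 11.
The tell: Log line 4 is where behavior first shows: 'driver got -2' appears instead of 'driver got 3'.
Call chain: main.
First divergence: position 4 — the shown line 'driver got -2' should read 'driver got 3'.
Intended log window:
  2: screen_input start: n=10 cutoff=1
  3: hit index 1
  4: driver got 3
  5: settle_round returns 12
Execution walk:
  sum_active([12, 1, 12, 11, 10, 12, 9, 6, 11, 9], 1) -> 1  [called from screen_input, line 8]
  screen_input([12, 1, 12, 11, 10, 12, 9, 6, 11, 9], 1) -> -2  [called from main, line 25]
  settle_round([12, 1, 12, 11, 10, 12, 9, 6, 11, 9]) -> 12  [called from main, line 27]
Log origin:
  1 — main, line 24
  2 — screen_input, line 7
  3 — screen_input, line 9
  4 — main, line 26
  5 — settle_round, line 18
  6 — main, line 28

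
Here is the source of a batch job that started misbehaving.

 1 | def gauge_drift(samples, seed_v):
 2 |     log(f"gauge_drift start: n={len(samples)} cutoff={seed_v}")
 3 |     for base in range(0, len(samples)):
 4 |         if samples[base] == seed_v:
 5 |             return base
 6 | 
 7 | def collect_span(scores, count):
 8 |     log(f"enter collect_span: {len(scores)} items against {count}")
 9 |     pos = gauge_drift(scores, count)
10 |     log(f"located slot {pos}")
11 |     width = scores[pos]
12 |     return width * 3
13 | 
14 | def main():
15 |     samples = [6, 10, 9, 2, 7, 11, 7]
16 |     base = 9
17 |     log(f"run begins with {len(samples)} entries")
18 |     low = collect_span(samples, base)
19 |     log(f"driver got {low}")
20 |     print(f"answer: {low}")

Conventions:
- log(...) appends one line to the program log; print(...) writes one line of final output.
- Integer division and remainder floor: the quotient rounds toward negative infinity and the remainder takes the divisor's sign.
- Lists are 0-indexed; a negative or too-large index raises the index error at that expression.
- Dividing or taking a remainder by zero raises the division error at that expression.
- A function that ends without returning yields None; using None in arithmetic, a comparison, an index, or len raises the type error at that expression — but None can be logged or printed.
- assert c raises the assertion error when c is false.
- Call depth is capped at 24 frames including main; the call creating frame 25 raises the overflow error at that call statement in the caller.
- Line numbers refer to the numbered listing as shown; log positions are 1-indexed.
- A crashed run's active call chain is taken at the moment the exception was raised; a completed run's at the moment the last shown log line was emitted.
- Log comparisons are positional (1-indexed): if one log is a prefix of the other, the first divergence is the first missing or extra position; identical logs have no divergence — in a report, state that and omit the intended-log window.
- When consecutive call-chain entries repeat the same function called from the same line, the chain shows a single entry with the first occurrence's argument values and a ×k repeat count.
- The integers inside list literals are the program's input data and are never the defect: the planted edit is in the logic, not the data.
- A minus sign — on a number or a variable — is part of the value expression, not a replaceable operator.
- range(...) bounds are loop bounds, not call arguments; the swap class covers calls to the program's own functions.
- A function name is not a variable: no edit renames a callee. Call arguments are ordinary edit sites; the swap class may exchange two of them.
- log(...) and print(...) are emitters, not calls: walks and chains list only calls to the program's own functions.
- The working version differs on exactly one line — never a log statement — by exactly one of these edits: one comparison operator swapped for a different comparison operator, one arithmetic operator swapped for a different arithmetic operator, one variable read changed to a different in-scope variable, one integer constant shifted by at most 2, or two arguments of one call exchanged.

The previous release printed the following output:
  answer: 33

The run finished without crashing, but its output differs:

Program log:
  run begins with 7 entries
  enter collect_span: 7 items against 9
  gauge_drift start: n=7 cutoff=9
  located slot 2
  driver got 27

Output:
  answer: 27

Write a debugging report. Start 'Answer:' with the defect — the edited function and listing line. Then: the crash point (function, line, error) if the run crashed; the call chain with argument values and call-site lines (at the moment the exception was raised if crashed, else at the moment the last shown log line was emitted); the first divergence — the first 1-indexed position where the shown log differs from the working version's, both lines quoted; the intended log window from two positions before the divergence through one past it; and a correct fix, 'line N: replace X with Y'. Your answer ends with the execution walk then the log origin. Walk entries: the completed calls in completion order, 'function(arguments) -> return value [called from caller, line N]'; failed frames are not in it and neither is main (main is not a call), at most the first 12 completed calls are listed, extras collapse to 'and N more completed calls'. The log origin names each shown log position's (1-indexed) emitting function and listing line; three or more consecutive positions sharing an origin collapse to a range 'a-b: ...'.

Answer: the defect is in main at line 16.
Key observation: Log line 2 is where behavior first shows: 'enter collect_span: 7 items against 9' appears instead of 'enter collect_span: 7 items against 11'.
Call chain: main.
First divergence: position 2 — shown 'enter collect_span: 7 items against 9', intended 'enter collect_span: 7 items against 11'.
Intended log window:
  1: run begins with 7 entries
  2: enter collect_span: 7 items against 11
  3: gauge_drift start: n=7 cutoff=11
Execution walk:
  gauge_drift([6, 10, 9, 2, 7, 11, 7], 9) -> 2  [called from collect_span, line 9]
  collect_span([6, 10, 9, 2, 7, 11, 7], 9) -> 27  [called from main, line 18]
Origin of each log line:
  1: emitted by main (line 17)
  2: emitted by collect_span (line 8)
  3: emitted by gauge_drift (line 2)
  4: emitted by collect_span (line 10)
  5: emitted by main (line 19)
A correct fix: line 16: replace `9` with `11`.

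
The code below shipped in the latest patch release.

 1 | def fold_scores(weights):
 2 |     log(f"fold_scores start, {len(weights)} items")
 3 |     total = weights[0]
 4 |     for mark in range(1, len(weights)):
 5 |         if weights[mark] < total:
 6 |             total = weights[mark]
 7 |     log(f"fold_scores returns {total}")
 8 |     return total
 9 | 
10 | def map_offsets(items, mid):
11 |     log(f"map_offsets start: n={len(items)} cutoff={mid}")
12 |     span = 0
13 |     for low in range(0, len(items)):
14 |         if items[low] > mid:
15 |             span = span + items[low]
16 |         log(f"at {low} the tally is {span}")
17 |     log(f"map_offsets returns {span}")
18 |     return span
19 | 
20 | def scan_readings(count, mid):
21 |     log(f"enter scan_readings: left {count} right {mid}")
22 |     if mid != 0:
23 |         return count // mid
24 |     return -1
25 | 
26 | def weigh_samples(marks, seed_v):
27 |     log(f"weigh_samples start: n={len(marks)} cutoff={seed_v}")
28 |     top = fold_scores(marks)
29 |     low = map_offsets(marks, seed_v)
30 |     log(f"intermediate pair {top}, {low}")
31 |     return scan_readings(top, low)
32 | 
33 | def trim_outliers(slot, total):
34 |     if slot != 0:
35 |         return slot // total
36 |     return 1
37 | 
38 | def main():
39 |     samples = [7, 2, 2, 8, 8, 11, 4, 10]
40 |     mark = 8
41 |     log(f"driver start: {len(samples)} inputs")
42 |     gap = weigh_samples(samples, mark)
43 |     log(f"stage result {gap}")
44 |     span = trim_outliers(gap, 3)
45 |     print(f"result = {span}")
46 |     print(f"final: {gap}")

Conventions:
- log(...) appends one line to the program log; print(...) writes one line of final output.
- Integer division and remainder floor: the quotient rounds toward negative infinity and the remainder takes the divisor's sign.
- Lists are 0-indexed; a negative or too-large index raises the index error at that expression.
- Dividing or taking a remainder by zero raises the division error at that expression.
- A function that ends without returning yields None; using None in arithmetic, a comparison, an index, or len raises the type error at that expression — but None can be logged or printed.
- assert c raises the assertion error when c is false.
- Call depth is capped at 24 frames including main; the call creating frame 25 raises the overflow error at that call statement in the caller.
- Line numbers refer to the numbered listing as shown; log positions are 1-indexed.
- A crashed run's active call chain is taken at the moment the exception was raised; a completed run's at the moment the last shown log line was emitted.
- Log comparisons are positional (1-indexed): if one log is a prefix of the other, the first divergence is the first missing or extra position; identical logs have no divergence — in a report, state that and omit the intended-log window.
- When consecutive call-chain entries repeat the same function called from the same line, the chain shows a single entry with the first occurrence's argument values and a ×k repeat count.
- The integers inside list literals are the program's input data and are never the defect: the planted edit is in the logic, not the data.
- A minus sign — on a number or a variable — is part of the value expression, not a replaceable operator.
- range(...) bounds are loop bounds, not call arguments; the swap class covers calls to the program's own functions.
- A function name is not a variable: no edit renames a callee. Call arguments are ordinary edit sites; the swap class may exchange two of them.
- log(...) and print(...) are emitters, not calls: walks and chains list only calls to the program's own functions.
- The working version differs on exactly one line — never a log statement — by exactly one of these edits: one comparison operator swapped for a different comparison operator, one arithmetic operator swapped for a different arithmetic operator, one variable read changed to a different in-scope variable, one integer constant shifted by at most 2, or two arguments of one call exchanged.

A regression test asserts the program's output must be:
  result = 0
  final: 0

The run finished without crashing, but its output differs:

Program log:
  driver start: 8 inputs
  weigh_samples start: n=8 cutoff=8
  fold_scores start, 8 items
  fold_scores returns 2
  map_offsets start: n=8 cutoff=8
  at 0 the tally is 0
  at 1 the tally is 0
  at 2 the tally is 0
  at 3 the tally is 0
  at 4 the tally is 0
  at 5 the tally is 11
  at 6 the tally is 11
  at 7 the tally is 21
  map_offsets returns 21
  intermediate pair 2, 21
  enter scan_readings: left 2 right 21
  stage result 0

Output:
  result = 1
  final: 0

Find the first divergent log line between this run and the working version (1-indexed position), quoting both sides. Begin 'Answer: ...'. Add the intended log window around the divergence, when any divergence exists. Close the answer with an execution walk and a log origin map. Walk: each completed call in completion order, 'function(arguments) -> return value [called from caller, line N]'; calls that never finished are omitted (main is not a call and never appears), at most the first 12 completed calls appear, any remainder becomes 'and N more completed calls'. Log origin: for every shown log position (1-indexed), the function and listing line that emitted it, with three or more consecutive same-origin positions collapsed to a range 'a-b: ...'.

Answer: none; the two logs match at every position.
Execution walk:
  fold_scores([7, 2, 2, 8, 8, 11, 4, 10]) -> 2  [called from weigh_samples, line 28]
  map_offsets([7, 2, 2, 8, 8, 11, 4, 10], 8) -> 21  [called from weigh_samples, line 29]
  scan_readings(2, 21) -> 0  [called from weigh_samples, line 31]
  weigh_samples([7, 2, 2, 8, 8, 11, 4, 10], 8) -> 0  [called from main, line 42]
  trim_outliers(0, 3) -> 1  [called from main, line 44]
Origin of each log line:
  1: logged in main at line 41
  2: logged in weigh_samples at line 27
  3: logged in fold_scores at line 2
  4: logged in fold_scores at line 7
  5: logged in map_offsets at line 11
  6-13: logged in map_offsets at line 16
  14: logged in map_offsets at line 17
  15: logged in weigh_samples at line 30
  16: logged in scan_readings at line 21
  17: logged in main at line 43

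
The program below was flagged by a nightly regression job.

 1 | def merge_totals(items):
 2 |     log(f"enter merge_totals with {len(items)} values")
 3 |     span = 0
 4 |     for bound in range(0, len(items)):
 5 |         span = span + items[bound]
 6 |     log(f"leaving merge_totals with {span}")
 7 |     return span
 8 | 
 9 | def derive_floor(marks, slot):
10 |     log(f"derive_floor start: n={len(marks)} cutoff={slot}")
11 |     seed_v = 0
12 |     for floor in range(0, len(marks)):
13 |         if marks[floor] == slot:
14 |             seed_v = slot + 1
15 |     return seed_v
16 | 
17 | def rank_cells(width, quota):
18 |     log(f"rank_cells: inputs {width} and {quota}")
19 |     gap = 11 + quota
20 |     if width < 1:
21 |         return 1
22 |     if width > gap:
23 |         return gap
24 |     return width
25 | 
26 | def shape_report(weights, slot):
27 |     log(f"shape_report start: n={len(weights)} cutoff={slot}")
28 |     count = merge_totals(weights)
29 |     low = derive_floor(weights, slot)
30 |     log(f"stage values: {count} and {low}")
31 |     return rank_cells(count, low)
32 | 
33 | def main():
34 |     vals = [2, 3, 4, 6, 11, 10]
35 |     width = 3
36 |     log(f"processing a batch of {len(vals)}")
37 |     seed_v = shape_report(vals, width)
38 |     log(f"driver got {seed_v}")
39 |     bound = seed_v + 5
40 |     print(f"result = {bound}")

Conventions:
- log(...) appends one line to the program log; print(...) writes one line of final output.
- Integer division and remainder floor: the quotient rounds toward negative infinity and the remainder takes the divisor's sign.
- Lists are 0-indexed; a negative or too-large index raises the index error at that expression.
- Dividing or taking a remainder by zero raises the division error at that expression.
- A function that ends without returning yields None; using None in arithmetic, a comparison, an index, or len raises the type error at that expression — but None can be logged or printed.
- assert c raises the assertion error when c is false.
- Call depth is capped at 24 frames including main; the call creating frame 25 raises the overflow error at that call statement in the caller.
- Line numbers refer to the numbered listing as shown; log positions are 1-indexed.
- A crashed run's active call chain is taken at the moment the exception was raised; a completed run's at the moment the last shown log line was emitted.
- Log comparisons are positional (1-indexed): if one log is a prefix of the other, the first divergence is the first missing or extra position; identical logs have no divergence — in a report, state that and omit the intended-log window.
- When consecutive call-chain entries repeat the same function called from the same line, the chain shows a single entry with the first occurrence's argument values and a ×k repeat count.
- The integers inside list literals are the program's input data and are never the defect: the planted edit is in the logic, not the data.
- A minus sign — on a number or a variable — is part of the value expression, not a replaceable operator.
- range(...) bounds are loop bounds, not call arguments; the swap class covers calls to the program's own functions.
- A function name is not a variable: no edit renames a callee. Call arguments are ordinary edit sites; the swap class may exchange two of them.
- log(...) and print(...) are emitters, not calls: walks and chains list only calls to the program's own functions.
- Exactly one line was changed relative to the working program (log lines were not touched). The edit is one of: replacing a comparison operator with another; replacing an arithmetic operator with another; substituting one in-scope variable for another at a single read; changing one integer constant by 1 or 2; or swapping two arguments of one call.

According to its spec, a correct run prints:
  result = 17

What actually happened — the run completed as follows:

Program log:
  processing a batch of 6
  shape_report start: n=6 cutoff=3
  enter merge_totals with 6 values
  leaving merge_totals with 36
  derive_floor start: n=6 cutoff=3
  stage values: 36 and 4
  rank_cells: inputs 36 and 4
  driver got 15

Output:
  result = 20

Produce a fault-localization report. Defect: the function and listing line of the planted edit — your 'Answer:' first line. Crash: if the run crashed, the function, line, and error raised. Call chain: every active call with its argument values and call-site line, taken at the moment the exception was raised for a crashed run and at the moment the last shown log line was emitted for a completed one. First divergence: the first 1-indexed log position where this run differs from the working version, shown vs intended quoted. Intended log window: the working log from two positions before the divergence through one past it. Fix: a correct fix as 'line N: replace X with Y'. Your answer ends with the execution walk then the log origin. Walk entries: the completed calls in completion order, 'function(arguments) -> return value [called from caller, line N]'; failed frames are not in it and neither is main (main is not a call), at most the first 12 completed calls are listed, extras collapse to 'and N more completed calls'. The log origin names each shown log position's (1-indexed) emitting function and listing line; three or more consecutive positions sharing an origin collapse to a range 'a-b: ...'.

Answer: the defect is in derive_floor at line 14.
Key fact: At log position 6 the runs split — shown 'stage values: 36 and 4', but the working version logs 'stage values: 36 and 1'.
Call chain: main.
First divergence: position 6; shown 'stage values: 36 and 4' vs intended 'stage values: 36 and 1'.
Intended log window:
  4: leaving merge_totals with 36
  5: derive_floor start: n=6 cutoff=3
  6: stage values: 36 and 1
  7: rank_cells: inputs 36 and 1
Execution walk:
  merge_totals([2, 3, 4, 6, 11, 10]) -> 36  [called from shape_report, line 28]
  derive_floor([2, 3, 4, 6, 11, 10], 3) -> 4  [called from shape_report, line 29]
  rank_cells(36, 4) -> 15  [called from shape_report, line 31]
  shape_report([2, 3, 4, 6, 11, 10], 3) -> 15  [called from main, line 37]
Log origin:
  1: from main, line 36
  2: from shape_report, line 27
  3: from merge_totals, line 2
  4: from merge_totals, line 6
  5: from derive_floor, line 10
  6: from shape_report, line 30
  7: from rank_cells, line 18
  8: from main, line 38
A correct fix: line 14: replace `slot` with `seed_v`.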